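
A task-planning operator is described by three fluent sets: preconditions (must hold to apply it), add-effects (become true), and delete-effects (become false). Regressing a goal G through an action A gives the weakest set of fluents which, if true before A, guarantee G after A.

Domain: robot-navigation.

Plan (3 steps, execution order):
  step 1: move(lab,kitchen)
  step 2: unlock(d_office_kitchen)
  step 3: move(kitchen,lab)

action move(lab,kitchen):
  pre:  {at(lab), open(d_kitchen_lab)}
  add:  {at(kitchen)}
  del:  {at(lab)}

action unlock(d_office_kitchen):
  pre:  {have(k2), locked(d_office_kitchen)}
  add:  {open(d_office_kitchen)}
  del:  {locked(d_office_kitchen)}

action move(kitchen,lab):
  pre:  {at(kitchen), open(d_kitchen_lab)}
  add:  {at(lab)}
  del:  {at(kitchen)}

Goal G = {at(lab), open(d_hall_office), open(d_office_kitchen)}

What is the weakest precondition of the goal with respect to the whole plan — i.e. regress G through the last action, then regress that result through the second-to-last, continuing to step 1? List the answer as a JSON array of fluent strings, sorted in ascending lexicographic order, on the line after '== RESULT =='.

Work backward from the goal:
  through step 3 (move(kitchen,lab)): drop {at(lab)}, keep {open(d_hall_office), open(d_office_kitchen)}, require {at(kitchen), open(d_kitchen_lab)}
    → {at(kitchen), open(d_hall_office), open(d_kitchen_lab), open(d_office_kitchen)}
  through step 2 (unlock(d_office_kitchen)): drop {open(d_office_kitchen)}, keep {at(kitchen), open(d_hall_office), open(d_kitchen_lab)}, require {have(k2), locked(d_office_kitchen)}
    → {at(kitchen), have(k2), locked(d_office_kitchen), open(d_hall_office), open(d_kitchen_lab)}
  through step 1 (move(lab,kitchen)): drop {at(kitchen)}, keep {have(k2), locked(d_office_kitchen), open(d_hall_office), open(d_kitchen_lab)}, require {at(lab), open(d_kitchen_lab)}
    → {at(lab), have(k2), locked(d_office_kitchen), open(d_hall_office), open(d_kitchen_lab)}

== RESULT ==
["at(lab)", "have(k2)", "locked(d_office_kitchen)", "open(d_hall_office)", "open(d_kitchen_lab)"]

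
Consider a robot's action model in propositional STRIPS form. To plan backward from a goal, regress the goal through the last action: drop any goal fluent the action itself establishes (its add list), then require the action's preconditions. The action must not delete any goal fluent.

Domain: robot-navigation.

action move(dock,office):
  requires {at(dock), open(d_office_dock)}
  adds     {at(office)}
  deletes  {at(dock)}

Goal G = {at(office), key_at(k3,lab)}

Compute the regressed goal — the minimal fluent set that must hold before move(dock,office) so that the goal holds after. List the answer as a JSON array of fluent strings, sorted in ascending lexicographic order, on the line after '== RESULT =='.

Compute (G \ add) ∪ pre:
  G ∩ del = {}  (empty — regression defined)
  G \ add = {at(office), key_at(k3,lab)} \ {at(office)} = {key_at(k3,lab)}
  ∪ pre   = {key_at(k3,lab)} ∪ {at(dock), open(d_office_dock)}
          = {at(dock), key_at(k3,lab), open(d_office_dock)}

== RESULT ==
["at(dock)", "key_at(k3,lab)", "open(d_office_dock)"]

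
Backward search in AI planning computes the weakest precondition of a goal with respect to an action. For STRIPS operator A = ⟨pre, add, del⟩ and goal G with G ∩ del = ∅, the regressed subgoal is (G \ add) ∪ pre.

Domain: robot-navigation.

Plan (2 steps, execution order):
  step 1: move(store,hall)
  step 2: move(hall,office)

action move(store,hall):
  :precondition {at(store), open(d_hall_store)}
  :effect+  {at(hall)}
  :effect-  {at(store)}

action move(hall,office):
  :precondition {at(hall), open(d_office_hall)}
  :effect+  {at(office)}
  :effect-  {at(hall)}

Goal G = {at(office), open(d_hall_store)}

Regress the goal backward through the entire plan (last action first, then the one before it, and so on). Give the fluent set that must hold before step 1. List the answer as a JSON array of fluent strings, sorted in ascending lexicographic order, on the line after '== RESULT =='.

Regress step by step:
  through step 2 (move(hall,office)): drop {at(office)}, keep {open(d_hall_store)}, require {at(hall), open(d_office_hall)}
    → {at(hall), open(d_hall_store), open(d_office_hall)}
  through step 1 (move(store,hall)): drop {at(hall)}, keep {open(d_hall_store), open(d_office_hall)}, require {at(store), open(d_hall_store)}
    → {at(store), open(d_hall_store), open(d_office_hall)}

== RESULT ==
["at(store)", "open(d_hall_store)", "open(d_office_hall)"]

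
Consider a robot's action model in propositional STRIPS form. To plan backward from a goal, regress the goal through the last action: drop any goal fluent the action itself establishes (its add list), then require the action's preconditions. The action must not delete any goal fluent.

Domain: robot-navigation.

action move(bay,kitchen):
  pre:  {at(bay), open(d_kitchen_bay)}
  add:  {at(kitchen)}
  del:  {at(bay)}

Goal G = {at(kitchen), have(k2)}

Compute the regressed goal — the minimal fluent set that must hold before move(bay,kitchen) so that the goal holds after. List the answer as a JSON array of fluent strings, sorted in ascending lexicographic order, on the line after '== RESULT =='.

Compute (G \ add) ∪ pre:
  G ∩ del = {}  (empty — regression defined)
  G \ add = {at(kitchen), have(k2)} \ {at(kitchen)} = {have(k2)}
  ∪ pre   = {have(k2)} ∪ {at(bay), open(d_kitchen_bay)}
          = {at(bay), have(k2), open(d_kitchen_bay)}

== RESULT ==
["at(bay)", "have(k2)", "open(d_kitchen_bay)"]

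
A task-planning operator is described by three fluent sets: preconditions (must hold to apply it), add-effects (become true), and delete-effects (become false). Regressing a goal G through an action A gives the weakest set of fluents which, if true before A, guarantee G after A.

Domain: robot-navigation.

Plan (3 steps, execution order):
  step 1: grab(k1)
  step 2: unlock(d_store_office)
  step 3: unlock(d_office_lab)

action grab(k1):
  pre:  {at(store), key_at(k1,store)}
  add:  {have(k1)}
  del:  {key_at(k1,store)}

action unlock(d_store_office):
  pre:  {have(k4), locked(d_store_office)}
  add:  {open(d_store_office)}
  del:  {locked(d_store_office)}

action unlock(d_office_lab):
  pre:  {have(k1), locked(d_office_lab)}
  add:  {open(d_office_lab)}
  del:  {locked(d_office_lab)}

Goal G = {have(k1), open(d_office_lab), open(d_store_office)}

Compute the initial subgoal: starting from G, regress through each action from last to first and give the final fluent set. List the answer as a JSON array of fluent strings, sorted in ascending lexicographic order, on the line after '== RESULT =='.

Regress step by step:
  through step 3 (unlock(d_office_lab)): drop {open(d_office_lab)}, keep {have(k1), open(d_store_office)}, require {have(k1), locked(d_office_lab)}
    → {have(k1), locked(d_office_lab), open(d_store_office)}
  through step 2 (unlock(d_store_office)): drop {open(d_store_office)}, keep {have(k1), locked(d_office_lab)}, require {have(k4), locked(d_store_office)}
    → {have(k1), have(k4), locked(d_office_lab), locked(d_store_office)}
  through step 1 (grab(k1)): drop {have(k1)}, keep {have(k4), locked(d_office_lab), locked(d_store_office)}, require {at(store), key_at(k1,store)}
    → {at(store), have(k4), key_at(k1,store), locked(d_office_lab), locked(d_store_office)}

== RESULT ==
["at(store)", "have(k4)", "key_at(k1,store)", "locked(d_office_lab)", "locked(d_store_office)"]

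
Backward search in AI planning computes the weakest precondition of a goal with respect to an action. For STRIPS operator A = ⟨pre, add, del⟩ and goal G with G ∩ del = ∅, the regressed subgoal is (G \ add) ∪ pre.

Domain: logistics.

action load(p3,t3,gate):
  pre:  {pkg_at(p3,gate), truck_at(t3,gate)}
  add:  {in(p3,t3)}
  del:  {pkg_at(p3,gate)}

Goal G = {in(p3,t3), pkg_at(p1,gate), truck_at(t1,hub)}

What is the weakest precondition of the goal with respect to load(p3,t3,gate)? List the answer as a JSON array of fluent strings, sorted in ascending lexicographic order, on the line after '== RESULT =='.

Regress:
  G ∩ del = {}  (empty — regression defined)
  G \ add = {in(p3,t3), pkg_at(p1,gate), truck_at(t1,hub)} \ {in(p3,t3)} = {pkg_at(p1,gate), truck_at(t1,hub)}
  ∪ pre   = {pkg_at(p1,gate), truck_at(t1,hub)} ∪ {pkg_at(p3,gate), truck_at(t3,gate)}
          = {pkg_at(p1,gate), pkg_at(p3,gate), truck_at(t1,hub), truck_at(t3,gate)}

== RESULT ==
["pkg_at(p1,gate)", "pkg_at(p3,gate)", "truck_at(t1,hub)", "truck_at(t3,gate)"]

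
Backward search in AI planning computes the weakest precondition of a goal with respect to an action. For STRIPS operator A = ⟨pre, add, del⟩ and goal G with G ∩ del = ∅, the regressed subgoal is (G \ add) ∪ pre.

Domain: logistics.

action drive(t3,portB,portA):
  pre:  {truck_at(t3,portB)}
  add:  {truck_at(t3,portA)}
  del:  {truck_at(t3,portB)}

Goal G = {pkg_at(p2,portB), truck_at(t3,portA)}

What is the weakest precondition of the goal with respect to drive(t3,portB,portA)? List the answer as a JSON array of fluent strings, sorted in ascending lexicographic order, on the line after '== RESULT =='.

Regress:
  G ∩ del = {}  (empty — regression defined)
  G \ add = {pkg_at(p2,portB), truck_at(t3,portA)} \ {truck_at(t3,portA)} = {pkg_at(p2,portB)}
  ∪ pre   = {pkg_at(p2,portB)} ∪ {truck_at(t3,portB)}
          = {pkg_at(p2,portB), truck_at(t3,portB)}

== RESULT ==
["pkg_at(p2,portB)", "truck_at(t3,portB)"]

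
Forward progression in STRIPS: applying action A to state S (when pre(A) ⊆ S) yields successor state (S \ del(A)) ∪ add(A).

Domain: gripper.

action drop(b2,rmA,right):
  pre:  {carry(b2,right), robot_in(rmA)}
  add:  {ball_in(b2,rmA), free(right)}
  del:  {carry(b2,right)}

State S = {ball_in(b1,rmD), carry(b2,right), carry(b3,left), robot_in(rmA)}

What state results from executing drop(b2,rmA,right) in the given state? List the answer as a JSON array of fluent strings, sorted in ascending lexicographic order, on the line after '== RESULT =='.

Progress:
  pre ⊆ S: {carry(b2,right), robot_in(rmA)} ⊆ S  — applicable
  S \ del = {ball_in(b1,rmD), carry(b3,left), robot_in(rmA)}
  ∪ add   = {ball_in(b1,rmD), ball_in(b2,rmA), carry(b3,left), free(right), robot_in(rmA)}

== RESULT ==
["ball_in(b1,rmD)", "ball_in(b2,rmA)", "carry(b3,left)", "free(right)", "robot_in(rmA)"]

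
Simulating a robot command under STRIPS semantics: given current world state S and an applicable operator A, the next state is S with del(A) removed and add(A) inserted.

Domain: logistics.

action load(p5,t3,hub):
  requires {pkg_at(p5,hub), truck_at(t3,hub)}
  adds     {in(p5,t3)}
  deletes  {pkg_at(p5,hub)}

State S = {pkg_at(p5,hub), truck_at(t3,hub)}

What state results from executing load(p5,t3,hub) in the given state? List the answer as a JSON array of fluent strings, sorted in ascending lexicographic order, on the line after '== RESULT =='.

Progress:
  pre ⊆ S: {pkg_at(p5,hub), truck_at(t3,hub)} ⊆ S  — applicable
  S \ del = {truck_at(t3,hub)}
  ∪ add   = {in(p5,t3), truck_at(t3,hub)}

== RESULT ==
["in(p5,t3)", "truck_at(t3,hub)"]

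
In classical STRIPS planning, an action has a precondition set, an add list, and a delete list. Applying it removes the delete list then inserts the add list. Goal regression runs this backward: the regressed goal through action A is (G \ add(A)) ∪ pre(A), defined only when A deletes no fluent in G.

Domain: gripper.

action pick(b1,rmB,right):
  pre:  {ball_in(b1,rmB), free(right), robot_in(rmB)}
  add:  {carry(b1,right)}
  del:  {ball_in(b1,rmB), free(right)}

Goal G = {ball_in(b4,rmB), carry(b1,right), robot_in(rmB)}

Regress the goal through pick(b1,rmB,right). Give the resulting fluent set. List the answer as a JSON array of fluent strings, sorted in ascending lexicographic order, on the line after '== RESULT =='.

Regress:
  G ∩ del = {}  (empty — regression defined)
  G \ add = {ball_in(b4,rmB), carry(b1,right), robot_in(rmB)} \ {carry(b1,right)} = {ball_in(b4,rmB), robot_in(rmB)}
  ∪ pre   = {ball_in(b4,rmB), robot_in(rmB)} ∪ {ball_in(b1,rmB), free(right), robot_in(rmB)}
          = {ball_in(b1,rmB), ball_in(b4,rmB), free(right), robot_in(rmB)}

== RESULT ==
["ball_in(b1,rmB)", "ball_in(b4,rmB)", "free(right)", "robot_in(rmB)"]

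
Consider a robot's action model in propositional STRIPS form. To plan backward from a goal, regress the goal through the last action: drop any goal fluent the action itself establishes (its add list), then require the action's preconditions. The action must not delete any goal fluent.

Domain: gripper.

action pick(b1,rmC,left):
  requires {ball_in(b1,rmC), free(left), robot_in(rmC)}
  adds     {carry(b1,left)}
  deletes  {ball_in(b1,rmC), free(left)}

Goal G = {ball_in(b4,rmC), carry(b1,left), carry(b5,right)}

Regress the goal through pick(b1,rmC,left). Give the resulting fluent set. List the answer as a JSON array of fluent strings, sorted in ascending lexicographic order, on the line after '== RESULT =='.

Compute (G \ add) ∪ pre:
  G ∩ del = {}  (empty — regression defined)
  G \ add = {ball_in(b4,rmC), carry(b1,left), carry(b5,right)} \ {carry(b1,left)} = {ball_in(b4,rmC), carry(b5,right)}
  ∪ pre   = {ball_in(b4,rmC), carry(b5,right)} ∪ {ball_in(b1,rmC), free(left), robot_in(rmC)}
          = {ball_in(b1,rmC), ball_in(b4,rmC), carry(b5,right), free(left), robot_in(rmC)}

== RESULT ==
["ball_in(b1,rmC)", "ball_in(b4,rmC)", "carry(b5,right)", "free(left)", "robot_in(rmC)"]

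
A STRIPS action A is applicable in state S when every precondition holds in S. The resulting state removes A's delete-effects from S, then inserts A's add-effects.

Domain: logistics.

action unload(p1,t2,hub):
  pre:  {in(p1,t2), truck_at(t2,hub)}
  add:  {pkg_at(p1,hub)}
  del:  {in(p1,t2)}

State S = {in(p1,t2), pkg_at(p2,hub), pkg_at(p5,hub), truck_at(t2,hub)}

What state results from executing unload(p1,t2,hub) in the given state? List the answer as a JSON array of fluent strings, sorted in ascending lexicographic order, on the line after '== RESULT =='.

Progress:
  pre ⊆ S: {in(p1,t2), truck_at(t2,hub)} ⊆ S  — applicable
  S \ del = {pkg_at(p2,hub), pkg_at(p5,hub), truck_at(t2,hub)}
  ∪ add   = {pkg_at(p1,hub), pkg_at(p2,hub), pkg_at(p5,hub), truck_at(t2,hub)}

== RESULT ==
["pkg_at(p1,hub)", "pkg_at(p2,hub)", "pkg_at(p5,hub)", "truck_at(t2,hub)"]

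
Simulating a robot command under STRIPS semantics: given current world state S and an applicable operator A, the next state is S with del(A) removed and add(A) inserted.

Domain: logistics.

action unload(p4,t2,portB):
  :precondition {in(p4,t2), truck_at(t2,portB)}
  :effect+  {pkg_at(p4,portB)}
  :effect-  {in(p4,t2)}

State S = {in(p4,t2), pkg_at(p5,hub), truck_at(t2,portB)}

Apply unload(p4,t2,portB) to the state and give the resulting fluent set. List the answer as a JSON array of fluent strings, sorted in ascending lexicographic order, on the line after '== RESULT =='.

Compute (S \ del) ∪ add:
  pre ⊆ S: {in(p4,t2), truck_at(t2,portB)} ⊆ S  — applicable
  S \ del = {pkg_at(p5,hub), truck_at(t2,portB)}
  ∪ add   = {pkg_at(p4,portB), pkg_at(p5,hub), truck_at(t2,portB)}

== RESULT ==
["pkg_at(p4,portB)", "pkg_at(p5,hub)", "truck_at(t2,portB)"]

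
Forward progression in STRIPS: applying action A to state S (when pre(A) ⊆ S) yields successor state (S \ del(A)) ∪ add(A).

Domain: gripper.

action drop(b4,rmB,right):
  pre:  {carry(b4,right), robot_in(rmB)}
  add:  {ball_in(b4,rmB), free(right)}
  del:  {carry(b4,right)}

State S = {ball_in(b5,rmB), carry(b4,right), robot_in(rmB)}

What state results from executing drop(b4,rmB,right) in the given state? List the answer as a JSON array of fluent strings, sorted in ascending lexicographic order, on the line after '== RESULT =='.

Progress:
  pre ⊆ S: {carry(b4,right), robot_in(rmB)} ⊆ S  — applicable
  S \ del = {ball_in(b5,rmB), robot_in(rmB)}
  ∪ add   = {ball_in(b4,rmB), ball_in(b5,rmB), free(right), robot_in(rmB)}

== RESULT ==
["ball_in(b4,rmB)", "ball_in(b5,rmB)", "free(right)", "robot_in(rmB)"]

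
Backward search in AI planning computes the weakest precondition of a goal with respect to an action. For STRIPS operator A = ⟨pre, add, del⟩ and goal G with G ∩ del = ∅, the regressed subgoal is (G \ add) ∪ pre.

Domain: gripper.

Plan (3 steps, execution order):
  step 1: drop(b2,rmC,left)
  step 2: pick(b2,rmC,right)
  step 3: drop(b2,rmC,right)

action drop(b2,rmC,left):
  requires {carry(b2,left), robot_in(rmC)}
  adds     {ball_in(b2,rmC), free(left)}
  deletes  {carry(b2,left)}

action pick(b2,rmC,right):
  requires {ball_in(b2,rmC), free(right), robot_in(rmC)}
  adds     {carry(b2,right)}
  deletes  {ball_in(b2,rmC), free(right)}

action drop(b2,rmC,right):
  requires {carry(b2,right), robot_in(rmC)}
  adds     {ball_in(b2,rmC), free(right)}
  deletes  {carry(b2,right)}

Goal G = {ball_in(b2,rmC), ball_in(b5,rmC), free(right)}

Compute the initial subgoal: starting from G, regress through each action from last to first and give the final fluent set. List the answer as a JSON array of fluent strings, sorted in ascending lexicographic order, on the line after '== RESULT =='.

Regress step by step:
  through step 3 (drop(b2,rmC,right)): drop {ball_in(b2,rmC), free(right)}, keep {ball_in(b5,rmC)}, require {carry(b2,right), robot_in(rmC)}
    → {ball_in(b5,rmC), carry(b2,right), robot_in(rmC)}
  through step 2 (pick(b2,rmC,right)): drop {carry(b2,right)}, keep {ball_in(b5,rmC), robot_in(rmC)}, require {ball_in(b2,rmC), free(right), robot_in(rmC)}
    → {ball_in(b2,rmC), ball_in(b5,rmC), free(right), robot_in(rmC)}
  through step 1 (drop(b2,rmC,left)): drop {ball_in(b2,rmC)}, keep {ball_in(b5,rmC), free(right), robot_in(rmC)}, require {carry(b2,left), robot_in(rmC)}
    → {ball_in(b5,rmC), carry(b2,left), free(right), robot_in(rmC)}

== RESULT ==
["ball_in(b5,rmC)", "carry(b2,left)", "free(right)", "robot_in(rmC)"]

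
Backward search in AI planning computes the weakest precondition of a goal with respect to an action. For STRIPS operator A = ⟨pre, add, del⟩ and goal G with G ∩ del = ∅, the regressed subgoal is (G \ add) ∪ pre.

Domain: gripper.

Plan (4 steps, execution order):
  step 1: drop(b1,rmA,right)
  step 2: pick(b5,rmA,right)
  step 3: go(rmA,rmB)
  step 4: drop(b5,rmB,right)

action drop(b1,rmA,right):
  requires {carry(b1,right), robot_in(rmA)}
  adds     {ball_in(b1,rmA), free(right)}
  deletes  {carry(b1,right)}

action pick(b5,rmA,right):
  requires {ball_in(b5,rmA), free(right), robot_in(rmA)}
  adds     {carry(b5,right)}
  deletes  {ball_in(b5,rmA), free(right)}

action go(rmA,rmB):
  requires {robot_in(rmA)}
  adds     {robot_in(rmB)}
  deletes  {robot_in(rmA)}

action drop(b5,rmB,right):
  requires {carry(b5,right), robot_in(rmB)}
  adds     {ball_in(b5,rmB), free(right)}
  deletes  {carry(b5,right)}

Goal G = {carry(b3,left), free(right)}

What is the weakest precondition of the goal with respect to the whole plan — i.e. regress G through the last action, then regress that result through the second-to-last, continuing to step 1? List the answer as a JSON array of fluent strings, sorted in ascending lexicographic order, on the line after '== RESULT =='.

Regress step by step:
  through step 4 (drop(b5,rmB,right)): drop {free(right)}, keep {carry(b3,left)}, require {carry(b5,right), robot_in(rmB)}
    → {carry(b3,left), carry(b5,right), robot_in(rmB)}
  through step 3 (go(rmA,rmB)): drop {robot_in(rmB)}, keep {carry(b3,left), carry(b5,right)}, require {robot_in(rmA)}
    → {carry(b3,left), carry(b5,right), robot_in(rmA)}
  through step 2 (pick(b5,rmA,right)): drop {carry(b5,right)}, keep {carry(b3,left), robot_in(rmA)}, require {ball_in(b5,rmA), free(right), robot_in(rmA)}
    → {ball_in(b5,rmA), carry(b3,left), free(right), robot_in(rmA)}
  through step 1 (drop(b1,rmA,right)): drop {free(right)}, keep {ball_in(b5,rmA), carry(b3,left), robot_in(rmA)}, require {carry(b1,right), robot_in(rmA)}
    → {ball_in(b5,rmA), carry(b1,right), carry(b3,left), robot_in(rmA)}

== RESULT ==
["ball_in(b5,rmA)", "carry(b1,right)", "carry(b3,left)", "robot_in(rmA)"]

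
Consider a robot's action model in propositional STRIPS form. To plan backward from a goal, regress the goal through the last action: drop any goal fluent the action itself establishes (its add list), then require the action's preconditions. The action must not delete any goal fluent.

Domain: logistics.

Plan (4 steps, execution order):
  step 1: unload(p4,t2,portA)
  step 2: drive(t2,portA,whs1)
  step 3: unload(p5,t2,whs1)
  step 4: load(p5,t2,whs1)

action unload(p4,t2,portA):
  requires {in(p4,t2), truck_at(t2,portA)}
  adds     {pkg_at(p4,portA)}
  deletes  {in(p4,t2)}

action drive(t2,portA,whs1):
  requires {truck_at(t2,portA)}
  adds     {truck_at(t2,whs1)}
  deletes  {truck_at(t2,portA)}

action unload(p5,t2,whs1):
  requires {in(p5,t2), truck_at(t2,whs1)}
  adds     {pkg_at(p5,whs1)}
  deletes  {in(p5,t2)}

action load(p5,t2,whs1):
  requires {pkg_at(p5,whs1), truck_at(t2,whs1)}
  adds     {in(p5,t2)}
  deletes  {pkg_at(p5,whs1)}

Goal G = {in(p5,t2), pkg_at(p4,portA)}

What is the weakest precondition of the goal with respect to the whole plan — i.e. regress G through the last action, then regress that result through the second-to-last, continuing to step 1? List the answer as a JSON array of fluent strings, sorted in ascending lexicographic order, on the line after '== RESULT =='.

Work backward from the goal:
  through step 4 (load(p5,t2,whs1)): drop {in(p5,t2)}, keep {pkg_at(p4,portA)}, require {pkg_at(p5,whs1), truck_at(t2,whs1)}
    → {pkg_at(p4,portA), pkg_at(p5,whs1), truck_at(t2,whs1)}
  through step 3 (unload(p5,t2,whs1)): drop {pkg_at(p5,whs1)}, keep {pkg_at(p4,portA), truck_at(t2,whs1)}, require {in(p5,t2), truck_at(t2,whs1)}
    → {in(p5,t2), pkg_at(p4,portA), truck_at(t2,whs1)}
  through step 2 (drive(t2,portA,whs1)): drop {truck_at(t2,whs1)}, keep {in(p5,t2), pkg_at(p4,portA)}, require {truck_at(t2,portA)}
    → {in(p5,t2), pkg_at(p4,portA), truck_at(t2,portA)}
  through step 1 (unload(p4,t2,portA)): drop {pkg_at(p4,portA)}, keep {in(p5,t2), truck_at(t2,portA)}, require {in(p4,t2), truck_at(t2,portA)}
    → {in(p4,t2), in(p5,t2), truck_at(t2,portA)}

== RESULT ==
["in(p4,t2)", "in(p5,t2)", "truck_at(t2,portA)"]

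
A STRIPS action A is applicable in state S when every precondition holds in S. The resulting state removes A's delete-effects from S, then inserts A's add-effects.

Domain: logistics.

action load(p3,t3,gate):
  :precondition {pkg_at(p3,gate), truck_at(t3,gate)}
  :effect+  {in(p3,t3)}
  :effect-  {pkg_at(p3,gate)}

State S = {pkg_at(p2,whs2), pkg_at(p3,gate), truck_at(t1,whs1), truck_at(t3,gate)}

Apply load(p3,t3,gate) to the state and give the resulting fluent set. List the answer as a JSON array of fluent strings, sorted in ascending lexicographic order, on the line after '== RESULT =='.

Progress:
  pre ⊆ S: {pkg_at(p3,gate), truck_at(t3,gate)} ⊆ S  — applicable
  S \ del = {pkg_at(p2,whs2), truck_at(t1,whs1), truck_at(t3,gate)}
  ∪ add   = {in(p3,t3), pkg_at(p2,whs2), truck_at(t1,whs1), truck_at(t3,gate)}

== RESULT ==
["in(p3,t3)", "pkg_at(p2,whs2)", "truck_at(t1,whs1)", "truck_at(t3,gate)"]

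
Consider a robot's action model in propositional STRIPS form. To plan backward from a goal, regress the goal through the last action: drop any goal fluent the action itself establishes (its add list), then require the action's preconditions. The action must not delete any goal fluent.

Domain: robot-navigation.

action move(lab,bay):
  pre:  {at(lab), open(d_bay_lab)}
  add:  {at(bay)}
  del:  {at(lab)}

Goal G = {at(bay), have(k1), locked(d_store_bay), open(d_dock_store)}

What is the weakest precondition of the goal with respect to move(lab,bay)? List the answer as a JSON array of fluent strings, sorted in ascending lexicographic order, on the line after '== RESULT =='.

Regress:
  G ∩ del = {}  (empty — regression defined)
  G \ add = {at(bay), have(k1), locked(d_store_bay), open(d_dock_store)} \ {at(bay)} = {have(k1), locked(d_store_bay), open(d_dock_store)}
  ∪ pre   = {have(k1), locked(d_store_bay), open(d_dock_store)} ∪ {at(lab), open(d_bay_lab)}
          = {at(lab), have(k1), locked(d_store_bay), open(d_bay_lab), open(d_dock_store)}

== RESULT ==
["at(lab)", "have(k1)", "locked(d_store_bay)", "open(d_bay_lab)", "open(d_dock_store)"]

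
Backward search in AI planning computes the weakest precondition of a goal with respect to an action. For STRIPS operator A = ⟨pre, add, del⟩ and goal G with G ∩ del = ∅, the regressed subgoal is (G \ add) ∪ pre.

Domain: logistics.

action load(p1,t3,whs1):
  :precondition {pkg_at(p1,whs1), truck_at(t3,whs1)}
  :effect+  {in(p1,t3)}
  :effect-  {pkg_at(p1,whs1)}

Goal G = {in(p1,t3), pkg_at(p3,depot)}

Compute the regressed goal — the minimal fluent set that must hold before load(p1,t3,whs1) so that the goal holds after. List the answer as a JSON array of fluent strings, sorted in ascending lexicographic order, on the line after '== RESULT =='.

Regress:
  G ∩ del = {}  (empty — regression defined)
  G \ add = {in(p1,t3), pkg_at(p3,depot)} \ {in(p1,t3)} = {pkg_at(p3,depot)}
  ∪ pre   = {pkg_at(p3,depot)} ∪ {pkg_at(p1,whs1), truck_at(t3,whs1)}
          = {pkg_at(p1,whs1), pkg_at(p3,depot), truck_at(t3,whs1)}

== RESULT ==
["pkg_at(p1,whs1)", "pkg_at(p3,depot)", "truck_at(t3,whs1)"]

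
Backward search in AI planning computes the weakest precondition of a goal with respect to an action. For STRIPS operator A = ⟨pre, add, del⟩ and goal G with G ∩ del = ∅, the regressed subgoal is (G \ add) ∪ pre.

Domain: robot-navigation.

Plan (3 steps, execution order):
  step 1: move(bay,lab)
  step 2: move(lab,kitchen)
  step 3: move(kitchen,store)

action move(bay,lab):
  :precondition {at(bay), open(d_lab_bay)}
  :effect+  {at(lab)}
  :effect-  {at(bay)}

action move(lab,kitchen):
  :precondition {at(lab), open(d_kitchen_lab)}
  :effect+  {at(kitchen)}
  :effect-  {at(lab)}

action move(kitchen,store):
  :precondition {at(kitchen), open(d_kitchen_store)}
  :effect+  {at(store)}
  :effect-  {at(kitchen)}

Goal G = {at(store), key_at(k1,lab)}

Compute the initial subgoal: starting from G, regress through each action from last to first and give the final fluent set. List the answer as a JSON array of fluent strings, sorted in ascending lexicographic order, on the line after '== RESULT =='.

Regress step by step:
  through step 3 (move(kitchen,store)): drop {at(store)}, keep {key_at(k1,lab)}, require {at(kitchen), open(d_kitchen_store)}
    → {at(kitchen), key_at(k1,lab), open(d_kitchen_store)}
  through step 2 (move(lab,kitchen)): drop {at(kitchen)}, keep {key_at(k1,lab), open(d_kitchen_store)}, require {at(lab), open(d_kitchen_lab)}
    → {at(lab), key_at(k1,lab), open(d_kitchen_lab), open(d_kitchen_store)}
  through step 1 (move(bay,lab)): drop {at(lab)}, keep {key_at(k1,lab), open(d_kitchen_lab), open(d_kitchen_store)}, require {at(bay), open(d_lab_bay)}
    → {at(bay), key_at(k1,lab), open(d_kitchen_lab), open(d_kitchen_store), open(d_lab_bay)}

== RESULT ==
["at(bay)", "key_at(k1,lab)", "open(d_kitchen_lab)", "open(d_kitchen_store)", "open(d_lab_bay)"]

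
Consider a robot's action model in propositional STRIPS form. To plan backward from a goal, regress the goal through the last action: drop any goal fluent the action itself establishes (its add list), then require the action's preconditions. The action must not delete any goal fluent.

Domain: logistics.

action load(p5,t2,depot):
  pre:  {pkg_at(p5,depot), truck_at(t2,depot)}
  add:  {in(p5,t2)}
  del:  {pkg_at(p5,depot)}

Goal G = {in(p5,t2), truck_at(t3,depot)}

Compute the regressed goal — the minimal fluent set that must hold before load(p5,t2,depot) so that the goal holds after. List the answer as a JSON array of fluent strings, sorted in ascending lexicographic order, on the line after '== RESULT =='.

Regress:
  G ∩ del = {}  (empty — regression defined)
  G \ add = {in(p5,t2), truck_at(t3,depot)} \ {in(p5,t2)} = {truck_at(t3,depot)}
  ∪ pre   = {truck_at(t3,depot)} ∪ {pkg_at(p5,depot), truck_at(t2,depot)}
          = {pkg_at(p5,depot), truck_at(t2,depot), truck_at(t3,depot)}

== RESULT ==
["pkg_at(p5,depot)", "truck_at(t2,depot)", "truck_at(t3,depot)"]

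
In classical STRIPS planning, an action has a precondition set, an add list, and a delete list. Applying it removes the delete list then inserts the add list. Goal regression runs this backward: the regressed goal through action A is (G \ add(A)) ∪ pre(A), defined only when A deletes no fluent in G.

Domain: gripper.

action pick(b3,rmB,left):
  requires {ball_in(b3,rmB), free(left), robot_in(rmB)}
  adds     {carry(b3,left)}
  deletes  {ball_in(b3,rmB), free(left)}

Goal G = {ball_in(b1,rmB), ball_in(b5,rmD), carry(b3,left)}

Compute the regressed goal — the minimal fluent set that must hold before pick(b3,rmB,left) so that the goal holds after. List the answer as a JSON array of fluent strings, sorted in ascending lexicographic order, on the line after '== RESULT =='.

Regress:
  G ∩ del = {}  (empty — regression defined)
  G \ add = {ball_in(b1,rmB), ball_in(b5,rmD), carry(b3,left)} \ {carry(b3,left)} = {ball_in(b1,rmB), ball_in(b5,rmD)}
  ∪ pre   = {ball_in(b1,rmB), ball_in(b5,rmD)} ∪ {ball_in(b3,rmB), free(left), robot_in(rmB)}
          = {ball_in(b1,rmB), ball_in(b3,rmB), ball_in(b5,rmD), free(left), robot_in(rmB)}

== RESULT ==
["ball_in(b1,rmB)", "ball_in(b3,rmB)", "ball_in(b5,rmD)", "free(left)", "robot_in(rmB)"]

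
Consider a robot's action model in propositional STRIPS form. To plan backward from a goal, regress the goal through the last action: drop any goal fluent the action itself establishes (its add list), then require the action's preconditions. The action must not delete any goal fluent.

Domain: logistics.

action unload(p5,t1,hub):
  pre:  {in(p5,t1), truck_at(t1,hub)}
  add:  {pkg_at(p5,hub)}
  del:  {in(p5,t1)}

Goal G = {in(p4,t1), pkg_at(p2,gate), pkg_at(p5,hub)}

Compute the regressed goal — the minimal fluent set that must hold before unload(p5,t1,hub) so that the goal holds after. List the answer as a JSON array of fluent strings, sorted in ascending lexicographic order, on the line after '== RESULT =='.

Regress:
  G ∩ del = {}  (empty — regression defined)
  G \ add = {in(p4,t1), pkg_at(p2,gate), pkg_at(p5,hub)} \ {pkg_at(p5,hub)} = {in(p4,t1), pkg_at(p2,gate)}
  ∪ pre   = {in(p4,t1), pkg_at(p2,gate)} ∪ {in(p5,t1), truck_at(t1,hub)}
          = {in(p4,t1), in(p5,t1), pkg_at(p2,gate), truck_at(t1,hub)}

== RESULT ==
["in(p4,t1)", "in(p5,t1)", "pkg_at(p2,gate)", "truck_at(t1,hub)"]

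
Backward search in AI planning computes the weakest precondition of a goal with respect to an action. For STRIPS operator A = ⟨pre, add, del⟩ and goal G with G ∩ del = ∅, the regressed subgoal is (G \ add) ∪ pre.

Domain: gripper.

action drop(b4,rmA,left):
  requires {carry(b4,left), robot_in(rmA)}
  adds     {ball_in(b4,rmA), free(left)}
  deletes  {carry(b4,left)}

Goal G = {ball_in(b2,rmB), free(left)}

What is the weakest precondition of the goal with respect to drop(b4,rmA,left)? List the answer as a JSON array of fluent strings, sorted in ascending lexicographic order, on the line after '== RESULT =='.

Regress:
  G ∩ del = {}  (empty — regression defined)
  G \ add = {ball_in(b2,rmB), free(left)} \ {ball_in(b4,rmA), free(left)} = {ball_in(b2,rmB)}
  ∪ pre   = {ball_in(b2,rmB)} ∪ {carry(b4,left), robot_in(rmA)}
          = {ball_in(b2,rmB), carry(b4,left), robot_in(rmA)}

== RESULT ==
["ball_in(b2,rmB)", "carry(b4,left)", "robot_in(rmA)"]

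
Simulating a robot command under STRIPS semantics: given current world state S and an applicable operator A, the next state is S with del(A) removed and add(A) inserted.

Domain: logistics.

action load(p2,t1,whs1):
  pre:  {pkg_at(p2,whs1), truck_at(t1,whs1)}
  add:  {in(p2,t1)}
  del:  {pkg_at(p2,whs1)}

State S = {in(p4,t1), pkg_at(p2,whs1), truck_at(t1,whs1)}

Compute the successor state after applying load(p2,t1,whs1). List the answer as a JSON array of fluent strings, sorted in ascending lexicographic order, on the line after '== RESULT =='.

Compute (S \ del) ∪ add:
  pre ⊆ S: {pkg_at(p2,whs1), truck_at(t1,whs1)} ⊆ S  — applicable
  S \ del = {in(p4,t1), truck_at(t1,whs1)}
  ∪ add   = {in(p2,t1), in(p4,t1), truck_at(t1,whs1)}

== RESULT ==
["in(p2,t1)", "in(p4,t1)", "truck_at(t1,whs1)"]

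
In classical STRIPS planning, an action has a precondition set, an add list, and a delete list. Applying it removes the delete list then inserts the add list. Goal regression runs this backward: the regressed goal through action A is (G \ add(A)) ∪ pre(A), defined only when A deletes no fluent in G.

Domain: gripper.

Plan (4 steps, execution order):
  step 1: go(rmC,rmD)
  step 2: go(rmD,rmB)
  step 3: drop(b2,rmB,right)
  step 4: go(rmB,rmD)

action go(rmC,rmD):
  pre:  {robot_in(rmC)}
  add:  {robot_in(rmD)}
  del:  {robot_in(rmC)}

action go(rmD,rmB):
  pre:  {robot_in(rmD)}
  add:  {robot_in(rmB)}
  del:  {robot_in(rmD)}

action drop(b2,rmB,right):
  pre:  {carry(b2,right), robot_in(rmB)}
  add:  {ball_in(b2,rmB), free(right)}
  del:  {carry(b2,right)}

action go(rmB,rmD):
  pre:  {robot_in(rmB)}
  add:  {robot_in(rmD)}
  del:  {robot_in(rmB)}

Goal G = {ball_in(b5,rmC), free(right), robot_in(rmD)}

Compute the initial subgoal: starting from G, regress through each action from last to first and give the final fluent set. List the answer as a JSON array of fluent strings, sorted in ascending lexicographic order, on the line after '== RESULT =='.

Work backward from the goal:
  through step 4 (go(rmB,rmD)): drop {robot_in(rmD)}, keep {ball_in(b5,rmC), free(right)}, require {robot_in(rmB)}
    → {ball_in(b5,rmC), free(right), robot_in(rmB)}
  through step 3 (drop(b2,rmB,right)): drop {free(right)}, keep {ball_in(b5,rmC), robot_in(rmB)}, require {carry(b2,right), robot_in(rmB)}
    → {ball_in(b5,rmC), carry(b2,right), robot_in(rmB)}
  through step 2 (go(rmD,rmB)): drop {robot_in(rmB)}, keep {ball_in(b5,rmC), carry(b2,right)}, require {robot_in(rmD)}
    → {ball_in(b5,rmC), carry(b2,right), robot_in(rmD)}
  through step 1 (go(rmC,rmD)): drop {robot_in(rmD)}, keep {ball_in(b5,rmC), carry(b2,right)}, require {robot_in(rmC)}
    → {ball_in(b5,rmC), carry(b2,right), robot_in(rmC)}

== RESULT ==
["ball_in(b5,rmC)", "carry(b2,right)", "robot_in(rmC)"]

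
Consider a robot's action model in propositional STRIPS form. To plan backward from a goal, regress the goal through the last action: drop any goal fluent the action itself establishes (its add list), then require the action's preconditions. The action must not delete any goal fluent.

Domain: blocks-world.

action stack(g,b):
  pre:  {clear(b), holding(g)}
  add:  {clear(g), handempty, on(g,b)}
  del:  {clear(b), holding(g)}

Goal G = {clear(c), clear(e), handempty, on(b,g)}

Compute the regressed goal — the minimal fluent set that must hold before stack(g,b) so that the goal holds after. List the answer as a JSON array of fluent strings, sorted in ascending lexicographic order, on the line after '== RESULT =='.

Compute (G \ add) ∪ pre:
  G ∩ del = {}  (empty — regression defined)
  G \ add = {clear(c), clear(e), handempty, on(b,g)} \ {clear(g), handempty, on(g,b)} = {clear(c), clear(e), on(b,g)}
  ∪ pre   = {clear(c), clear(e), on(b,g)} ∪ {clear(b), holding(g)}
          = {clear(b), clear(c), clear(e), holding(g), on(b,g)}

== RESULT ==
["clear(b)", "clear(c)", "clear(e)", "holding(g)", "on(b,g)"]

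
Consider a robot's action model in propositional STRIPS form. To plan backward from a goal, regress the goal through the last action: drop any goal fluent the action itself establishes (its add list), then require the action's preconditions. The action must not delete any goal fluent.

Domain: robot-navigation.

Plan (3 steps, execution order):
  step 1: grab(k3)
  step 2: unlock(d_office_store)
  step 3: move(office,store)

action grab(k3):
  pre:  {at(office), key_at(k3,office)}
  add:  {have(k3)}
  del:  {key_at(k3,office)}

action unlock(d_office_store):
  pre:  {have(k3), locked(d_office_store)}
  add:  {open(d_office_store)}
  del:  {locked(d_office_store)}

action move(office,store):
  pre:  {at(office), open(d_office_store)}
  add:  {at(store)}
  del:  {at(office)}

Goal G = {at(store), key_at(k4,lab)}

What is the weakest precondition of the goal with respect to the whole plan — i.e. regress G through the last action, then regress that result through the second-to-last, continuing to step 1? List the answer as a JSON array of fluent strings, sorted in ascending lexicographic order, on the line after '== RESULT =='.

Work backward from the goal:
  through step 3 (move(office,store)): drop {at(store)}, keep {key_at(k4,lab)}, require {at(office), open(d_office_store)}
    → {at(office), key_at(k4,lab), open(d_office_store)}
  through step 2 (unlock(d_office_store)): drop {open(d_office_store)}, keep {at(office), key_at(k4,lab)}, require {have(k3), locked(d_office_store)}
    → {at(office), have(k3), key_at(k4,lab), locked(d_office_store)}
  through step 1 (grab(k3)): drop {have(k3)}, keep {at(office), key_at(k4,lab), locked(d_office_store)}, require {at(office), key_at(k3,office)}
    → {at(office), key_at(k3,office), key_at(k4,lab), locked(d_office_store)}

== RESULT ==
["at(office)", "key_at(k3,office)", "key_at(k4,lab)", "locked(d_office_store)"]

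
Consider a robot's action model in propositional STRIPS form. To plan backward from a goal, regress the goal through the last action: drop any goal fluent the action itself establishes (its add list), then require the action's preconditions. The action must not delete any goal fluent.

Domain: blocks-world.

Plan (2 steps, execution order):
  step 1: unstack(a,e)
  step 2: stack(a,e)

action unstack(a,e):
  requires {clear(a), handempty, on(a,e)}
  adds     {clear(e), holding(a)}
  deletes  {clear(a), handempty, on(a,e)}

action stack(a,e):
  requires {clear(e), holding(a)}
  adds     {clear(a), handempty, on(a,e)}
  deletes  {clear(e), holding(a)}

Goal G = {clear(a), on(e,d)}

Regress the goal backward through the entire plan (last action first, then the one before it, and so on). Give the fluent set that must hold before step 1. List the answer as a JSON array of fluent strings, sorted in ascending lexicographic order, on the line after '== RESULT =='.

Regress step by step:
  through step 2 (stack(a,e)): drop {clear(a)}, keep {on(e,d)}, require {clear(e), holding(a)}
    → {clear(e), holding(a), on(e,d)}
  through step 1 (unstack(a,e)): drop {clear(e), holding(a)}, keep {on(e,d)}, require {clear(a), handempty, on(a,e)}
    → {clear(a), handempty, on(a,e), on(e,d)}

== RESULT ==
["clear(a)", "handempty", "on(a,e)", "on(e,d)"]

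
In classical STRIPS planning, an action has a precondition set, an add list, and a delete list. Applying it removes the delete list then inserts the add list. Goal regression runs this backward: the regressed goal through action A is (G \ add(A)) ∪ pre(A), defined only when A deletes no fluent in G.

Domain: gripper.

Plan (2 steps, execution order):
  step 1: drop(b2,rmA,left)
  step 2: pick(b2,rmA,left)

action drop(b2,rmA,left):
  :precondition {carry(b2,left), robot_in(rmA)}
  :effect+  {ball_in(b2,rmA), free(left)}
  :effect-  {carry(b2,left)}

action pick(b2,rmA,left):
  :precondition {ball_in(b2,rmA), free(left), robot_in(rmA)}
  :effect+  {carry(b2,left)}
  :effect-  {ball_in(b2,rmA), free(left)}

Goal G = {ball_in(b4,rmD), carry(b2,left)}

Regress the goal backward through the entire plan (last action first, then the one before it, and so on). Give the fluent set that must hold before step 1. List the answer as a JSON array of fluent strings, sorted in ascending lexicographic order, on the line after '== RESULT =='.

Regress step by step:
  through step 2 (pick(b2,rmA,left)): drop {carry(b2,left)}, keep {ball_in(b4,rmD)}, require {ball_in(b2,rmA), free(left), robot_in(rmA)}
    → {ball_in(b2,rmA), ball_in(b4,rmD), free(left), robot_in(rmA)}
  through step 1 (drop(b2,rmA,left)): drop {ball_in(b2,rmA), free(left)}, keep {ball_in(b4,rmD), robot_in(rmA)}, require {carry(b2,left), robot_in(rmA)}
    → {ball_in(b4,rmD), carry(b2,left), robot_in(rmA)}

== RESULT ==
["ball_in(b4,rmD)", "carry(b2,left)", "robot_in(rmA)"]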